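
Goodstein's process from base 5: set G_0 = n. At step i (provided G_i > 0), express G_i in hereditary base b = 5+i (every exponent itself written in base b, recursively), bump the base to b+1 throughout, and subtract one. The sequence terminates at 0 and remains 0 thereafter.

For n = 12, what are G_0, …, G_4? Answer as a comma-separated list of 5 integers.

12 —HB5→ 2·5 + 2 —bump→ 2·6 + 2 = 14 —(−1)→ 13
13 —HB6→ 2·6 + 1 —bump→ 2·7 + 1 = 15 —(−1)→ 14
14 —HB7→ 2·7 —bump→ 2·8 = 16 —(−1)→ 15
15 —HB8→ 8 + 7 —bump→ 9 + 7 = 16 —(−1)→ 15

12, 13, 14, 15, 15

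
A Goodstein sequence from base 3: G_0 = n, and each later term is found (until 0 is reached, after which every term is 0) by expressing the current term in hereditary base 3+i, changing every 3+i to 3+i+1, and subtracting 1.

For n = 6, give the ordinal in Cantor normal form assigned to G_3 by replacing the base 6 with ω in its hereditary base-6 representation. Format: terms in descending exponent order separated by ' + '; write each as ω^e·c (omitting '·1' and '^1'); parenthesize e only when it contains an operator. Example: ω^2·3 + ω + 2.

ω + 1

step 0: 6 = 2·3; sub 4 for 3: 2·4; = 8; G_1 = 8−1 = 7
step 1: 7 = 4 + 3; sub 5 for 4: 5 + 3; = 8; G_2 = 8−1 = 7
step 2: 7 = 5 + 2; sub 6 for 5: 6 + 2; = 8; G_3 = 8−1 = 7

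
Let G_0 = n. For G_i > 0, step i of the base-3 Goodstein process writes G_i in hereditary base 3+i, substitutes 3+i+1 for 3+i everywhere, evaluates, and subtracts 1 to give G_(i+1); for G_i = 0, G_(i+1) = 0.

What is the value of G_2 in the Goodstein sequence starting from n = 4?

[0] 4 ≡ 3 + 1 (base 3). Lift 4: 5. −1: 4.
[1] 4 ≡ 4 (base 4). Lift 5: 5. −1: 4.
[2] 4 ≡ 4 (base 5). Lift 6: 4. −1: 3.

4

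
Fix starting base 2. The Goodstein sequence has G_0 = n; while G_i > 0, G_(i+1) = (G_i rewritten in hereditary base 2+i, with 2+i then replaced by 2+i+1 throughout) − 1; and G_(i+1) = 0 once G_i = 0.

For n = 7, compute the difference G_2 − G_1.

G_0=7  [base 2] 2^2 + 2 + 1  →[2↦3]→  3^3 + 3 + 1 = 31  −1 ⇒ G_1=30
G_1=30  [base 3] 3^3 + 3  →[3↦4]→  4^4 + 4 = 260  −1 ⇒ G_2=259

229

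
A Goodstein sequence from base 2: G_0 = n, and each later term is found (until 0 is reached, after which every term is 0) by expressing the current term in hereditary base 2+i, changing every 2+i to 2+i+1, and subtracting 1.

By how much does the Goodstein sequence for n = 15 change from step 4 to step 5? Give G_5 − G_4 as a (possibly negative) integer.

step 0: 15 = 2^(2 + 1) + 2^2 + 2 + 1; sub 3 for 2: 3^(3 + 1) + 3^3 + 3 + 1; = 112; G_1 = 112−1 = 111
step 1: 111 = 3^(3 + 1) + 3^3 + 3; sub 4 for 3: 4^(4 + 1) + 4^4 + 4; = 1284; G_2 = 1284−1 = 1283
step 2: 1283 = 4^(4 + 1) + 4^4 + 3; sub 5 for 4: 5^(5 + 1) + 5^5 + 3; = 18753; G_3 = 18753−1 = 18752
step 3: 18752 = 5^(5 + 1) + 5^5 + 2; sub 6 for 5: 6^(6 + 1) + 6^6 + 2; = 326594; G_4 = 326594−1 = 326593
step 4: 326593 = 6^(6 + 1) + 6^6 + 1; sub 7 for 6: 7^(7 + 1) + 7^7 + 1; = 6588345; G_5 = 6588345−1 = 6588344

6261751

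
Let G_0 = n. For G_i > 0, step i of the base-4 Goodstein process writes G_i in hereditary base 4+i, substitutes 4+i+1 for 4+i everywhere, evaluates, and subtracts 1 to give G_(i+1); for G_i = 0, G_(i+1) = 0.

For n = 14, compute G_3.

step 0: 14 = 3·4 + 2; sub 5 for 4: 3·5 + 2; = 17; G_1 = 17−1 = 16
step 1: 16 = 3·5 + 1; sub 6 for 5: 3·6 + 1; = 19; G_2 = 19−1 = 18
step 2: 18 = 3·6; sub 7 for 6: 3·7; = 21; G_3 = 21−1 = 20
step 3: 20 = 2·7 + 6; sub 8 for 7: 2·8 + 6; = 22; G_4 = 22−1 = 21

20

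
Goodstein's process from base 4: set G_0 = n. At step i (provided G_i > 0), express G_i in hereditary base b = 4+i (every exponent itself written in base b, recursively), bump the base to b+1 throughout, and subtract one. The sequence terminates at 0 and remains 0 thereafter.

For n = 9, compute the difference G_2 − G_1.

1

base 4: 9 = 2·4 + 1; at 5: 2·5 + 1 = 11; next = 10
base 5: 10 = 2·5; at 6: 2·6 = 12; next = 11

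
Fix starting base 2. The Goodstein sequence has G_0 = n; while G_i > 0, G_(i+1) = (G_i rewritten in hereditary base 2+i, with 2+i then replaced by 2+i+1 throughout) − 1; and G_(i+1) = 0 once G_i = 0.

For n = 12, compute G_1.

base 2: 12 = 2^(2 + 1) + 2^2; at 3: 3^(3 + 1) + 3^3 = 108; next = 107
base 3: 107 = 3^(3 + 1) + 2·3^2 + 2·3 + 2; at 4: 4^(4 + 1) + 2·4^2 + 2·4 + 2 = 1066; next = 1065

107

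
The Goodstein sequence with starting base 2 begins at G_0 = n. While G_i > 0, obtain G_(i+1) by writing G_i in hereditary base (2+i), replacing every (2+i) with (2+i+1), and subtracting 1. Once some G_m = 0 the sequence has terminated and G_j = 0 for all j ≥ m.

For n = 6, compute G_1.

29

G_0=6  [base 2] 2^2 + 2  →[2↦3]→  3^3 + 3 = 30  −1 ⇒ G_1=29
G_1=29  [base 3] 3^3 + 2  →[3↦4]→  4^4 + 2 = 258  −1 ⇒ G_2=257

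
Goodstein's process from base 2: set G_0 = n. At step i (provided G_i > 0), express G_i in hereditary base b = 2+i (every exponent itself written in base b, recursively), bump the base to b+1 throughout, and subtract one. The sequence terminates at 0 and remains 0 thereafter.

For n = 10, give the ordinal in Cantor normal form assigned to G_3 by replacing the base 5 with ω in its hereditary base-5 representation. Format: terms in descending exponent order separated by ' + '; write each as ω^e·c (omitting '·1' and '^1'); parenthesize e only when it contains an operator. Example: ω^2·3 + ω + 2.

step 0: 10 = 2^(2 + 1) + 2; sub 3 for 2: 3^(3 + 1) + 3; = 84; G_1 = 84−1 = 83
step 1: 83 = 3^(3 + 1) + 2; sub 4 for 3: 4^(4 + 1) + 2; = 1026; G_2 = 1026−1 = 1025
step 2: 1025 = 4^(4 + 1) + 1; sub 5 for 4: 5^(5 + 1) + 1; = 15626; G_3 = 15626−1 = 15625
step 3: 15625 = 5^(5 + 1); sub 6 for 5: 6^(6 + 1); = 279936; G_4 = 279936−1 = 279935

ω^(ω + 1)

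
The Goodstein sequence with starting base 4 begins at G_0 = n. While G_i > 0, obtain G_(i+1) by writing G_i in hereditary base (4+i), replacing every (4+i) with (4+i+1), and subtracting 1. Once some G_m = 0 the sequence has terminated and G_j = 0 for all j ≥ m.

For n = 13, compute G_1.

15

i=0: 13 = 3·4 + 1 (b=4); 4→5: 3·5 + 1 = 16; 16−1 = 15
i=1: 15 = 3·5 (b=5); 5→6: 3·6 = 18; 18−1 = 17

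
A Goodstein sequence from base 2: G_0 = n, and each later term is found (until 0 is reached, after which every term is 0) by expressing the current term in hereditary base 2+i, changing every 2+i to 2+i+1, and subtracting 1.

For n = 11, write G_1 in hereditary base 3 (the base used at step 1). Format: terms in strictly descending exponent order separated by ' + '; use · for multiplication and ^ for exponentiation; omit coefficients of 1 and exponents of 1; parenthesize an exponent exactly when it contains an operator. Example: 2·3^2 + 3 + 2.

3^(3 + 1) + 3

step 0: 11 = 2^(2 + 1) + 2 + 1; sub 3 for 2: 3^(3 + 1) + 3 + 1; = 85; G_1 = 85−1 = 84
step 1: 84 = 3^(3 + 1) + 3; sub 4 for 3: 4^(4 + 1) + 4; = 1028; G_2 = 1028−1 = 1027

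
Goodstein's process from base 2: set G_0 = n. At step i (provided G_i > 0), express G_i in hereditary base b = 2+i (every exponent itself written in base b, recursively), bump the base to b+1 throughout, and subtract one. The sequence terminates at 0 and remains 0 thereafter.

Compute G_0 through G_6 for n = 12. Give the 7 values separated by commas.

12, 107, 1065, 15685, 280019, 5764910, 134217867

step 0: 12 = 2^(2 + 1) + 2^2; sub 3 for 2: 3^(3 + 1) + 3^3; = 108; G_1 = 108−1 = 107
step 1: 107 = 3^(3 + 1) + 2·3^2 + 2·3 + 2; sub 4 for 3: 4^(4 + 1) + 2·4^2 + 2·4 + 2; = 1066; G_2 = 1066−1 = 1065
step 2: 1065 = 4^(4 + 1) + 2·4^2 + 2·4 + 1; sub 5 for 4: 5^(5 + 1) + 2·5^2 + 2·5 + 1; = 15686; G_3 = 15686−1 = 15685
step 3: 15685 = 5^(5 + 1) + 2·5^2 + 2·5; sub 6 for 5: 6^(6 + 1) + 2·6^2 + 2·6; = 280020; G_4 = 280020−1 = 280019
step 4: 280019 = 6^(6 + 1) + 2·6^2 + 6 + 5; sub 7 for 6: 7^(7 + 1) + 2·7^2 + 7 + 5; = 5764911; G_5 = 5764911−1 = 5764910
step 5: 5764910 = 7^(7 + 1) + 2·7^2 + 7 + 4; sub 8 for 7: 8^(8 + 1) + 2·8^2 + 8 + 4; = 134217868; G_6 = 134217868−1 = 134217867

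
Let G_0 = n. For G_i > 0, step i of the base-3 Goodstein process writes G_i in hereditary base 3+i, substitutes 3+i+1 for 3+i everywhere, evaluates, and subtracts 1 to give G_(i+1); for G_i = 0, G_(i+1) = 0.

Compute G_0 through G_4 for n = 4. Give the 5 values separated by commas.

4, 4, 4, 3, 2

i=0: 4 = 3 + 1 (b=3); 3→4: 4 + 1 = 5; 5−1 = 4
i=1: 4 = 4 (b=4); 4→5: 5 = 5; 5−1 = 4
i=2: 4 = 4 (b=5); 5→6: 4 = 4; 4−1 = 3
i=3: 3 = 3 (b=6); 6→7: 3 = 3; 3−1 = 2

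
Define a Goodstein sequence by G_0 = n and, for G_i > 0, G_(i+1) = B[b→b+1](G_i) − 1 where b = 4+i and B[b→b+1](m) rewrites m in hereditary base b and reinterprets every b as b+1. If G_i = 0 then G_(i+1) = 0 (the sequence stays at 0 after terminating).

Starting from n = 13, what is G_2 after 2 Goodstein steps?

G_0=13  [base 4] 3·4 + 1  →[4↦5]→  3·5 + 1 = 16  −1 ⇒ G_1=15
G_1=15  [base 5] 3·5  →[5↦6]→  3·6 = 18  −1 ⇒ G_2=17

17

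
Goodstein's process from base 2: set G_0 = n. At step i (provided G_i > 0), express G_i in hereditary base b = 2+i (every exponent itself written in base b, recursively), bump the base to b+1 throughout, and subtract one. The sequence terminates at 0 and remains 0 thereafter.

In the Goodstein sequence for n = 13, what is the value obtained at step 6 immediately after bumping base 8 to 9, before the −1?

13 —HB2→ 2^(2 + 1) + 2^2 + 1 —bump→ 3^(3 + 1) + 3^3 + 1 = 109 —(−1)→ 108
108 —HB3→ 3^(3 + 1) + 3^3 —bump→ 4^(4 + 1) + 4^4 = 1280 —(−1)→ 1279
1279 —HB4→ 4^(4 + 1) + 3·4^3 + 3·4^2 + 3·4 + 3 —bump→ 5^(5 + 1) + 3·5^3 + 3·5^2 + 3·5 + 3 = 16093 —(−1)→ 16092
16092 —HB5→ 5^(5 + 1) + 3·5^3 + 3·5^2 + 3·5 + 2 —bump→ 6^(6 + 1) + 3·6^3 + 3·6^2 + 3·6 + 2 = 280712 —(−1)→ 280711
280711 —HB6→ 6^(6 + 1) + 3·6^3 + 3·6^2 + 3·6 + 1 —bump→ 7^(7 + 1) + 3·7^3 + 3·7^2 + 3·7 + 1 = 5765999 —(−1)→ 5765998
5765998 —HB7→ 7^(7 + 1) + 3·7^3 + 3·7^2 + 3·7 —bump→ 8^(8 + 1) + 3·8^3 + 3·8^2 + 3·8 = 134219480 —(−1)→ 134219479
134219479 —HB8→ 8^(8 + 1) + 3·8^3 + 3·8^2 + 2·8 + 7 —bump→ 9^(9 + 1) + 3·9^3 + 3·9^2 + 2·9 + 7 = 3486786856 —(−1)→ 3486786855

3486786856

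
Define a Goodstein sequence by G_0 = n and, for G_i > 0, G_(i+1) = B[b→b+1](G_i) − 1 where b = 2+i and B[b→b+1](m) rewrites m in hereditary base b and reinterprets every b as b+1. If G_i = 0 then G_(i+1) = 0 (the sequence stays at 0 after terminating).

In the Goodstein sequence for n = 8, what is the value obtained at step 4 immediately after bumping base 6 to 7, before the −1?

step 0: 8 = 2^(2 + 1); sub 3 for 2: 3^(3 + 1); = 81; G_1 = 81−1 = 80
step 1: 80 = 2·3^3 + 2·3^2 + 2·3 + 2; sub 4 for 3: 2·4^4 + 2·4^2 + 2·4 + 2; = 554; G_2 = 554−1 = 553
step 2: 553 = 2·4^4 + 2·4^2 + 2·4 + 1; sub 5 for 4: 2·5^5 + 2·5^2 + 2·5 + 1; = 6311; G_3 = 6311−1 = 6310
step 3: 6310 = 2·5^5 + 2·5^2 + 2·5; sub 6 for 5: 2·6^6 + 2·6^2 + 2·6; = 93396; G_4 = 93396−1 = 93395
step 4: 93395 = 2·6^6 + 2·6^2 + 6 + 5; sub 7 for 6: 2·7^7 + 2·7^2 + 7 + 5; = 1647196; G_5 = 1647196−1 = 1647195

1647196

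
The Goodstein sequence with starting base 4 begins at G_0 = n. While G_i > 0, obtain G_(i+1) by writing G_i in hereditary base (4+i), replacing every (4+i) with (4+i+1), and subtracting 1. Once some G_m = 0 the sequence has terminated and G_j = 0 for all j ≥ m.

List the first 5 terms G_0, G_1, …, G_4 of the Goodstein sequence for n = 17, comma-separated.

17 —HB4→ 4^2 + 1 —bump→ 5^2 + 1 = 26 —(−1)→ 25
25 —HB5→ 5^2 —bump→ 6^2 = 36 —(−1)→ 35
35 —HB6→ 5·6 + 5 —bump→ 5·7 + 5 = 40 —(−1)→ 39
39 —HB7→ 5·7 + 4 —bump→ 5·8 + 4 = 44 —(−1)→ 43

17, 25, 35, 39, 43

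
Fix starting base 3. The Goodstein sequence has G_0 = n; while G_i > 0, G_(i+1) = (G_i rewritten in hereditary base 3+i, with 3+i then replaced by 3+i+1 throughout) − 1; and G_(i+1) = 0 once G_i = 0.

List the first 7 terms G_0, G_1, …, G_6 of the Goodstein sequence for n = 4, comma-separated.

4, 4, 4, 3, 2, 1, 0

4 —HB3→ 3 + 1 —bump→ 4 + 1 = 5 —(−1)→ 4
4 —HB4→ 4 —bump→ 5 = 5 —(−1)→ 4
4 —HB5→ 4 —bump→ 4 = 4 —(−1)→ 3
3 —HB6→ 3 —bump→ 3 = 3 —(−1)→ 2
2 —HB7→ 2 —bump→ 2 = 2 —(−1)→ 1
1 —HB8→ 1 —bump→ 1 = 1 —(−1)→ 0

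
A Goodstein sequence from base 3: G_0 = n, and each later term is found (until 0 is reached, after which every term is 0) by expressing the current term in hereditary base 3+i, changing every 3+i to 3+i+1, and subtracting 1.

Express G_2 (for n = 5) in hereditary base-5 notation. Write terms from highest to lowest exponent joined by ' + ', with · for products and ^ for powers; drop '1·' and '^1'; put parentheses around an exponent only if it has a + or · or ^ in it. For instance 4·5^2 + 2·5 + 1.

5

step 0: 5 = 3 + 2; sub 4 for 3: 4 + 2; = 6; G_1 = 6−1 = 5
step 1: 5 = 4 + 1; sub 5 for 4: 5 + 1; = 6; G_2 = 6−1 = 5
step 2: 5 = 5; sub 6 for 5: 6; = 6; G_3 = 6−1 = 5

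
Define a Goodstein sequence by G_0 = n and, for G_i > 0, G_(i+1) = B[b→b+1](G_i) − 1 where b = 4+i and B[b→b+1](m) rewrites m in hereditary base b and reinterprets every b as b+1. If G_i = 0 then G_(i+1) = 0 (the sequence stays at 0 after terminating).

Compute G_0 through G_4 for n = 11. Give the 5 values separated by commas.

11, 12, 13, 14, 15

i=0: 11 = 2·4 + 3 (b=4); 4→5: 2·5 + 3 = 13; 13−1 = 12
i=1: 12 = 2·5 + 2 (b=5); 5→6: 2·6 + 2 = 14; 14−1 = 13
i=2: 13 = 2·6 + 1 (b=6); 6→7: 2·7 + 1 = 15; 15−1 = 14
i=3: 14 = 2·7 (b=7); 7→8: 2·8 = 16; 16−1 = 15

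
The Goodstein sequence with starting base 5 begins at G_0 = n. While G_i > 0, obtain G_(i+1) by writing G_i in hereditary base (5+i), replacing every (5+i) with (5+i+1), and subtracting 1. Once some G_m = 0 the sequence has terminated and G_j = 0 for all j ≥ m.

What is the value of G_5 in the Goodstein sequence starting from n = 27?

75

base 5: 27 = 5^2 + 2; at 6: 6^2 + 2 = 38; next = 37
base 6: 37 = 6^2 + 1; at 7: 7^2 + 1 = 50; next = 49
base 7: 49 = 7^2; at 8: 8^2 = 64; next = 63
base 8: 63 = 7·8 + 7; at 9: 7·9 + 7 = 70; next = 69
base 9: 69 = 7·9 + 6; at 10: 7·10 + 6 = 76; next = 75
base 10: 75 = 7·10 + 5; at 11: 7·11 + 5 = 82; next = 81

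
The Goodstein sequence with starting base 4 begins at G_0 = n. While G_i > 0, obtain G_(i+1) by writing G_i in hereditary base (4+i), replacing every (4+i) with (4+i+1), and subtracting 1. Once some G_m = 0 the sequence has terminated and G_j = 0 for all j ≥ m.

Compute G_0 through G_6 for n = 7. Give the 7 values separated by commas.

7, 7, 7, 7, 7, 6, 5

step 0: 7 = 4 + 3; sub 5 for 4: 5 + 3; = 8; G_1 = 8−1 = 7
step 1: 7 = 5 + 2; sub 6 for 5: 6 + 2; = 8; G_2 = 8−1 = 7
step 2: 7 = 6 + 1; sub 7 for 6: 7 + 1; = 8; G_3 = 8−1 = 7
step 3: 7 = 7; sub 8 for 7: 8; = 8; G_4 = 8−1 = 7
step 4: 7 = 7; sub 9 for 8: 7; = 7; G_5 = 7−1 = 6
step 5: 6 = 6; sub 10 for 9: 6; = 6; G_6 = 6−1 = 5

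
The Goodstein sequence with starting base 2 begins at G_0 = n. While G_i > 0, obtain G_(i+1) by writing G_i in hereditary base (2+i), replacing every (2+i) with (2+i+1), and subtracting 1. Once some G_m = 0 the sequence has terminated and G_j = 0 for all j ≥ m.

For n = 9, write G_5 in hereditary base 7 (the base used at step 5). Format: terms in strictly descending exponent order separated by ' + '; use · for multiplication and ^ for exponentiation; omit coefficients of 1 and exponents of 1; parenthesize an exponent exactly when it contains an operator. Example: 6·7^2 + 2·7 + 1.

3·7^7 + 3·7^3 + 3·7^2 + 3·7

G_0=9  [base 2] 2^(2 + 1) + 1  →[2↦3]→  3^(3 + 1) + 1 = 82  −1 ⇒ G_1=81
G_1=81  [base 3] 3^(3 + 1)  →[3↦4]→  4^(4 + 1) = 1024  −1 ⇒ G_2=1023
G_2=1023  [base 4] 3·4^4 + 3·4^3 + 3·4^2 + 3·4 + 3  →[4↦5]→  3·5^5 + 3·5^3 + 3·5^2 + 3·5 + 3 = 9843  −1 ⇒ G_3=9842
G_3=9842  [base 5] 3·5^5 + 3·5^3 + 3·5^2 + 3·5 + 2  →[5↦6]→  3·6^6 + 3·6^3 + 3·6^2 + 3·6 + 2 = 140744  −1 ⇒ G_4=140743
G_4=140743  [base 6] 3·6^6 + 3·6^3 + 3·6^2 + 3·6 + 1  →[6↦7]→  3·7^7 + 3·7^3 + 3·7^2 + 3·7 + 1 = 2471827  −1 ⇒ G_5=2471826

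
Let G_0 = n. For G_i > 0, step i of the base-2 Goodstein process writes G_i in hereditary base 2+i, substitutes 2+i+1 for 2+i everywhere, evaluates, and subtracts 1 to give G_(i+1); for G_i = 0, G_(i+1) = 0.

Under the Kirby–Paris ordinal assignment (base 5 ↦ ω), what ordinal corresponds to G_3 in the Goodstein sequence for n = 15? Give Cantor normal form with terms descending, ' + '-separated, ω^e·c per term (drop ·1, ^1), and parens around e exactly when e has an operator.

ω^(ω + 1) + ω^ω + 2

15 —HB2→ 2^(2 + 1) + 2^2 + 2 + 1 —bump→ 3^(3 + 1) + 3^3 + 3 + 1 = 112 —(−1)→ 111
111 —HB3→ 3^(3 + 1) + 3^3 + 3 —bump→ 4^(4 + 1) + 4^4 + 4 = 1284 —(−1)→ 1283
1283 —HB4→ 4^(4 + 1) + 4^4 + 3 —bump→ 5^(5 + 1) + 5^5 + 3 = 18753 —(−1)→ 18752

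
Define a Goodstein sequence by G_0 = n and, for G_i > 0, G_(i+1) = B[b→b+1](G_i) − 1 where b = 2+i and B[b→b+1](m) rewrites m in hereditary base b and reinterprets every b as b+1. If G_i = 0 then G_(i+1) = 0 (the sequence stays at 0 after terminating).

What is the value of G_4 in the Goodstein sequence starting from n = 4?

(0) 4|_2 = 2^2 ↦ 3^3|_3 = 27 ⇒ 26
(1) 26|_3 = 2·3^2 + 2·3 + 2 ↦ 2·4^2 + 2·4 + 2|_4 = 42 ⇒ 41
(2) 41|_4 = 2·4^2 + 2·4 + 1 ↦ 2·5^2 + 2·5 + 1|_5 = 61 ⇒ 60
(3) 60|_5 = 2·5^2 + 2·5 ↦ 2·6^2 + 2·6|_6 = 84 ⇒ 83

83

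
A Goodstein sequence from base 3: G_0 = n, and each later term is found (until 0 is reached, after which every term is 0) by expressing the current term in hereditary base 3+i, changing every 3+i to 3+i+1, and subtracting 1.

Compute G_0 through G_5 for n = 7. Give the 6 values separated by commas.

7, 8, 9, 9, 9, 9

[0] 7 ≡ 2·3 + 1 (base 3). Lift 4: 9. −1: 8.
[1] 8 ≡ 2·4 (base 4). Lift 5: 10. −1: 9.
[2] 9 ≡ 5 + 4 (base 5). Lift 6: 10. −1: 9.
[3] 9 ≡ 6 + 3 (base 6). Lift 7: 10. −1: 9.
[4] 9 ≡ 7 + 2 (base 7). Lift 8: 10. −1: 9.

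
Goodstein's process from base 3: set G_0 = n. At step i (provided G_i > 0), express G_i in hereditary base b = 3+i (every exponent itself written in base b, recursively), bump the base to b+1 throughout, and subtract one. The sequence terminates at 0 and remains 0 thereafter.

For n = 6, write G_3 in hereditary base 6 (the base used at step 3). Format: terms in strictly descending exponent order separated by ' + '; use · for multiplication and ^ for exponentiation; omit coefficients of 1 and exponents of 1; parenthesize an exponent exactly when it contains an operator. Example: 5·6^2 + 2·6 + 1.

G_0=6  [base 3] 2·3  →[3↦4]→  2·4 = 8  −1 ⇒ G_1=7
G_1=7  [base 4] 4 + 3  →[4↦5]→  5 + 3 = 8  −1 ⇒ G_2=7
G_2=7  [base 5] 5 + 2  →[5↦6]→  6 + 2 = 8  −1 ⇒ G_3=7
G_3=7  [base 6] 6 + 1  →[6↦7]→  7 + 1 = 8  −1 ⇒ G_4=7

6 + 1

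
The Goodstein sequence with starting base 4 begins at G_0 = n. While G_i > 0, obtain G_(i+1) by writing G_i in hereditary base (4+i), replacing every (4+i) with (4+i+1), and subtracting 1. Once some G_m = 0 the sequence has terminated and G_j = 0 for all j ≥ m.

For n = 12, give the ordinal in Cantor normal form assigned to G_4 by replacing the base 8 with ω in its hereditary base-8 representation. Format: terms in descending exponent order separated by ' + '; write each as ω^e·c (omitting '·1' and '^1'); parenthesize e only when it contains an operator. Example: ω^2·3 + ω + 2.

ω·2 + 1

12 —HB4→ 3·4 —bump→ 3·5 = 15 —(−1)→ 14
14 —HB5→ 2·5 + 4 —bump→ 2·6 + 4 = 16 —(−1)→ 15
15 —HB6→ 2·6 + 3 —bump→ 2·7 + 3 = 17 —(−1)→ 16
16 —HB7→ 2·7 + 2 —bump→ 2·8 + 2 = 18 —(−1)→ 17
17 —HB8→ 2·8 + 1 —bump→ 2·9 + 1 = 19 —(−1)→ 18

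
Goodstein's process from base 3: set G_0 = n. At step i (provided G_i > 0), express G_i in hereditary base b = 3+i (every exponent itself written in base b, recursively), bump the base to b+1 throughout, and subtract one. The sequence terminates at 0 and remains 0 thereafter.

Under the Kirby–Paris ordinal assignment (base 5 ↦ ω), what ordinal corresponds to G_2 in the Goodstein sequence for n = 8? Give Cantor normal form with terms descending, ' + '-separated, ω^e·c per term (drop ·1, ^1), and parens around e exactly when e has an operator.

ω·2

(0) 8|_3 = 2·3 + 2 ↦ 2·4 + 2|_4 = 10 ⇒ 9
(1) 9|_4 = 2·4 + 1 ↦ 2·5 + 1|_5 = 11 ⇒ 10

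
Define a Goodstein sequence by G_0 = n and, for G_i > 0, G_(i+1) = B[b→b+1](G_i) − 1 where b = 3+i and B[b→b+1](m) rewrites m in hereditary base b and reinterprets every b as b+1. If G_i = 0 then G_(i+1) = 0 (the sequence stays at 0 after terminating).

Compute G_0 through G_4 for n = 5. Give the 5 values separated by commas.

base 3: 5 = 3 + 2; at 4: 4 + 2 = 6; next = 5
base 4: 5 = 4 + 1; at 5: 5 + 1 = 6; next = 5
base 5: 5 = 5; at 6: 6 = 6; next = 5
base 6: 5 = 5; at 7: 5 = 5; next = 4

5, 5, 5, 5, 4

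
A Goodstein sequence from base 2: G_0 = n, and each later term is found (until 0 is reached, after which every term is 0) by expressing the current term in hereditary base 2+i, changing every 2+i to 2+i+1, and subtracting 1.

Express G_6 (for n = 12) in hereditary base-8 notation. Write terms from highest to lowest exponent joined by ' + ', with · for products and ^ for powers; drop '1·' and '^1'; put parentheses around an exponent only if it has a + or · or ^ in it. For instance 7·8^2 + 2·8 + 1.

8^(8 + 1) + 2·8^2 + 8 + 3

step 0: 12 = 2^(2 + 1) + 2^2; sub 3 for 2: 3^(3 + 1) + 3^3; = 108; G_1 = 108−1 = 107
step 1: 107 = 3^(3 + 1) + 2·3^2 + 2·3 + 2; sub 4 for 3: 4^(4 + 1) + 2·4^2 + 2·4 + 2; = 1066; G_2 = 1066−1 = 1065
step 2: 1065 = 4^(4 + 1) + 2·4^2 + 2·4 + 1; sub 5 for 4: 5^(5 + 1) + 2·5^2 + 2·5 + 1; = 15686; G_3 = 15686−1 = 15685
step 3: 15685 = 5^(5 + 1) + 2·5^2 + 2·5; sub 6 for 5: 6^(6 + 1) + 2·6^2 + 2·6; = 280020; G_4 = 280020−1 = 280019
step 4: 280019 = 6^(6 + 1) + 2·6^2 + 6 + 5; sub 7 for 6: 7^(7 + 1) + 2·7^2 + 7 + 5; = 5764911; G_5 = 5764911−1 = 5764910
step 5: 5764910 = 7^(7 + 1) + 2·7^2 + 7 + 4; sub 8 for 7: 8^(8 + 1) + 2·8^2 + 8 + 4; = 134217868; G_6 = 134217868−1 = 134217867
step 6: 134217867 = 8^(8 + 1) + 2·8^2 + 8 + 3; sub 9 for 8: 9^(9 + 1) + 2·9^2 + 9 + 3; = 3486784575; G_7 = 3486784575−1 = 3486784574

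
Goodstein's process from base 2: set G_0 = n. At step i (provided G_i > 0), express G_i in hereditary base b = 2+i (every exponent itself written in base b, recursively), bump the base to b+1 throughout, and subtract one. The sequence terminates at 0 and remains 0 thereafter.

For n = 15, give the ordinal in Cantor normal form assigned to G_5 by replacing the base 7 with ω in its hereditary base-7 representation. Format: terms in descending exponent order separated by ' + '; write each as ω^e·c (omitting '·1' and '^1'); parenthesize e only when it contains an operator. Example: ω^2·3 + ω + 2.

ω^(ω + 1) + ω^ω

15 —HB2→ 2^(2 + 1) + 2^2 + 2 + 1 —bump→ 3^(3 + 1) + 3^3 + 3 + 1 = 112 —(−1)→ 111
111 —HB3→ 3^(3 + 1) + 3^3 + 3 —bump→ 4^(4 + 1) + 4^4 + 4 = 1284 —(−1)→ 1283
1283 —HB4→ 4^(4 + 1) + 4^4 + 3 —bump→ 5^(5 + 1) + 5^5 + 3 = 18753 —(−1)→ 18752
18752 —HB5→ 5^(5 + 1) + 5^5 + 2 —bump→ 6^(6 + 1) + 6^6 + 2 = 326594 —(−1)→ 326593
326593 —HB6→ 6^(6 + 1) + 6^6 + 1 —bump→ 7^(7 + 1) + 7^7 + 1 = 6588345 —(−1)→ 6588344
6588344 —HB7→ 7^(7 + 1) + 7^7 —bump→ 8^(8 + 1) + 8^8 = 150994944 —(−1)→ 150994943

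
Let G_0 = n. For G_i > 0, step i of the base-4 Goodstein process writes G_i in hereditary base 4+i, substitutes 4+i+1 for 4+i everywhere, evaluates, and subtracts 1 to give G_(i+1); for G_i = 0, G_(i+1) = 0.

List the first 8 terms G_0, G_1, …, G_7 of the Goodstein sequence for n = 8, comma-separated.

8, 9, 9, 9, 9, 9, 9, 8

(0) 8|_4 = 2·4 ↦ 2·5|_5 = 10 ⇒ 9
(1) 9|_5 = 5 + 4 ↦ 6 + 4|_6 = 10 ⇒ 9
(2) 9|_6 = 6 + 3 ↦ 7 + 3|_7 = 10 ⇒ 9
(3) 9|_7 = 7 + 2 ↦ 8 + 2|_8 = 10 ⇒ 9
(4) 9|_8 = 8 + 1 ↦ 9 + 1|_9 = 10 ⇒ 9
(5) 9|_9 = 9 ↦ 10|_10 = 10 ⇒ 9
(6) 9|_10 = 9 ↦ 9|_11 = 9 ⇒ 8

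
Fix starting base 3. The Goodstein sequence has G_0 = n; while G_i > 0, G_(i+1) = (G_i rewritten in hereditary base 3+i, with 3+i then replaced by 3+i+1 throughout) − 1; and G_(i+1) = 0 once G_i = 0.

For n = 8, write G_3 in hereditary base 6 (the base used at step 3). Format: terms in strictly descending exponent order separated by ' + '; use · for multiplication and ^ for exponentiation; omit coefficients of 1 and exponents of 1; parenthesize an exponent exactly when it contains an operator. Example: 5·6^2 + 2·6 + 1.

[0] 8 ≡ 2·3 + 2 (base 3). Lift 4: 10. −1: 9.
[1] 9 ≡ 2·4 + 1 (base 4). Lift 5: 11. −1: 10.
[2] 10 ≡ 2·5 (base 5). Lift 6: 12. −1: 11.
[3] 11 ≡ 6 + 5 (base 6). Lift 7: 12. −1: 11.

6 + 5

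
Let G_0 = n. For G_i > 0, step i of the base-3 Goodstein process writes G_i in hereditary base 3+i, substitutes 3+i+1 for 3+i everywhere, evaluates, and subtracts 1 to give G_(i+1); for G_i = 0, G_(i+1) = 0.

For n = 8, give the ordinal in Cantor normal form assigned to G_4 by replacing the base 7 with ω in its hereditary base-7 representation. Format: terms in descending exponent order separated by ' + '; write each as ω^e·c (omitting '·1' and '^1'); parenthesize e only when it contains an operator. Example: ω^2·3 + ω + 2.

ω + 4

G_0=8  [base 3] 2·3 + 2  →[3↦4]→  2·4 + 2 = 10  −1 ⇒ G_1=9
G_1=9  [base 4] 2·4 + 1  →[4↦5]→  2·5 + 1 = 11  −1 ⇒ G_2=10
G_2=10  [base 5] 2·5  →[5↦6]→  2·6 = 12  −1 ⇒ G_3=11
G_3=11  [base 6] 6 + 5  →[6↦7]→  7 + 5 = 12  −1 ⇒ G_4=11
G_4=11  [base 7] 7 + 4  →[7↦8]→  8 + 4 = 12  −1 ⇒ G_5=11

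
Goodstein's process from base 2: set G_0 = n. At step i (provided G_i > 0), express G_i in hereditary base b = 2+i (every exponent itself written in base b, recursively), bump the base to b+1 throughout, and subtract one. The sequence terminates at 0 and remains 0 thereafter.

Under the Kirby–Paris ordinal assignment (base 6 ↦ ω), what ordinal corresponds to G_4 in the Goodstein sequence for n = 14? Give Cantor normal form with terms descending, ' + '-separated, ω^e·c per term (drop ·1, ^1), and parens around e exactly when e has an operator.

i=0: 14 = 2^(2 + 1) + 2^2 + 2 (b=2); 2→3: 3^(3 + 1) + 3^3 + 3 = 111; 111−1 = 110
i=1: 110 = 3^(3 + 1) + 3^3 + 2 (b=3); 3→4: 4^(4 + 1) + 4^4 + 2 = 1282; 1282−1 = 1281
i=2: 1281 = 4^(4 + 1) + 4^4 + 1 (b=4); 4→5: 5^(5 + 1) + 5^5 + 1 = 18751; 18751−1 = 18750
i=3: 18750 = 5^(5 + 1) + 5^5 (b=5); 5→6: 6^(6 + 1) + 6^6 = 326592; 326592−1 = 326591
i=4: 326591 = 6^(6 + 1) + 5·6^5 + 5·6^4 + 5·6^3 + 5·6^2 + 5·6 + 5 (b=6); 6→7: 7^(7 + 1) + 5·7^5 + 5·7^4 + 5·7^3 + 5·7^2 + 5·7 + 5 = 5862841; 5862841−1 = 5862840

ω^(ω + 1) + ω^5·5 + ω^4·5 + ω^3·5 + ω^2·5 + ω·5 + 5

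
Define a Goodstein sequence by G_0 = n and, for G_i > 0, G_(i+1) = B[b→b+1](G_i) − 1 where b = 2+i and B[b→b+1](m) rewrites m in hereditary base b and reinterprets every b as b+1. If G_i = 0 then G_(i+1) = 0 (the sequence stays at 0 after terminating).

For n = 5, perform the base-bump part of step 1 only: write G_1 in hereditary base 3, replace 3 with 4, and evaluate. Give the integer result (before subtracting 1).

256

base 2: 5 = 2^2 + 1; at 3: 3^3 + 1 = 28; next = 27
base 3: 27 = 3^3; at 4: 4^4 = 256; next = 255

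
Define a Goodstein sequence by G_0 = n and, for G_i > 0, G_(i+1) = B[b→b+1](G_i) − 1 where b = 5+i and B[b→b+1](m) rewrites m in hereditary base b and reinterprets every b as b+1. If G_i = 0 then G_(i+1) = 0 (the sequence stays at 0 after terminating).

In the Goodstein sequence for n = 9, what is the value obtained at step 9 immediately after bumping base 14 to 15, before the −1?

G_0=9  [base 5] 5 + 4  →[5↦6]→  6 + 4 = 10  −1 ⇒ G_1=9
G_1=9  [base 6] 6 + 3  →[6↦7]→  7 + 3 = 10  −1 ⇒ G_2=9
G_2=9  [base 7] 7 + 2  →[7↦8]→  8 + 2 = 10  −1 ⇒ G_3=9
G_3=9  [base 8] 8 + 1  →[8↦9]→  9 + 1 = 10  −1 ⇒ G_4=9
G_4=9  [base 9] 9  →[9↦10]→  10 = 10  −1 ⇒ G_5=9
G_5=9  [base 10] 9  →[10↦11]→  9 = 9  −1 ⇒ G_6=8
G_6=8  [base 11] 8  →[11↦12]→  8 = 8  −1 ⇒ G_7=7
G_7=7  [base 12] 7  →[12↦13]→  7 = 7  −1 ⇒ G_8=6
G_8=6  [base 13] 6  →[13↦14]→  6 = 6  −1 ⇒ G_9=5

5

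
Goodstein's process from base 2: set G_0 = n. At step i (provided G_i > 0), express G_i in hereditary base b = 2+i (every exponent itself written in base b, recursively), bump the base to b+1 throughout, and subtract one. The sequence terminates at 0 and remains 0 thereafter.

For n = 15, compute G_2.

1283

step 0: 15 = 2^(2 + 1) + 2^2 + 2 + 1; sub 3 for 2: 3^(3 + 1) + 3^3 + 3 + 1; = 112; G_1 = 112−1 = 111
step 1: 111 = 3^(3 + 1) + 3^3 + 3; sub 4 for 3: 4^(4 + 1) + 4^4 + 4; = 1284; G_2 = 1284−1 = 1283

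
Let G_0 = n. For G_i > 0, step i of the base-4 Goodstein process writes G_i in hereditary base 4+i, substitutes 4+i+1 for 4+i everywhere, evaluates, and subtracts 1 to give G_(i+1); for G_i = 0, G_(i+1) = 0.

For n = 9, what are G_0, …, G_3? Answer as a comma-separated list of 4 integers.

9, 10, 11, 11

G_0 = 9. HB_4(9) = 2·4 + 1. Bump = 11. G_1 = 10.
G_1 = 10. HB_5(10) = 2·5. Bump = 12. G_2 = 11.
G_2 = 11. HB_6(11) = 6 + 5. Bump = 12. G_3 = 11.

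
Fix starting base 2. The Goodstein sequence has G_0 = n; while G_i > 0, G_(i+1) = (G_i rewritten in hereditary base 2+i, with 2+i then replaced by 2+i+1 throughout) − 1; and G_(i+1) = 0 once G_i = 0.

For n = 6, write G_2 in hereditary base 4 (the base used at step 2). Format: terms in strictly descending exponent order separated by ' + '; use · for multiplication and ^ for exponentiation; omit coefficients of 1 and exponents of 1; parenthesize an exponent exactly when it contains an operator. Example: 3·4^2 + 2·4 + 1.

(0) 6|_2 = 2^2 + 2 ↦ 3^3 + 3|_3 = 30 ⇒ 29
(1) 29|_3 = 3^3 + 2 ↦ 4^4 + 2|_4 = 258 ⇒ 257
(2) 257|_4 = 4^4 + 1 ↦ 5^5 + 1|_5 = 3126 ⇒ 3125

4^4 + 1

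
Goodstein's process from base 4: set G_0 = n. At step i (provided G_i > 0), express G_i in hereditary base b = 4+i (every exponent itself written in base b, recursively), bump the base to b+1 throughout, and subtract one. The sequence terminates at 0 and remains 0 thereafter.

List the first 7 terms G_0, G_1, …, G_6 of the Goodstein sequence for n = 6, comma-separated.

6, 6, 6, 6, 5, 4, 3

[0] 6 ≡ 4 + 2 (base 4). Lift 5: 7. −1: 6.
[1] 6 ≡ 5 + 1 (base 5). Lift 6: 7. −1: 6.
[2] 6 ≡ 6 (base 6). Lift 7: 7. −1: 6.
[3] 6 ≡ 6 (base 7). Lift 8: 6. −1: 5.
[4] 5 ≡ 5 (base 8). Lift 9: 5. −1: 4.
[5] 4 ≡ 4 (base 9). Lift 10: 4. −1: 3.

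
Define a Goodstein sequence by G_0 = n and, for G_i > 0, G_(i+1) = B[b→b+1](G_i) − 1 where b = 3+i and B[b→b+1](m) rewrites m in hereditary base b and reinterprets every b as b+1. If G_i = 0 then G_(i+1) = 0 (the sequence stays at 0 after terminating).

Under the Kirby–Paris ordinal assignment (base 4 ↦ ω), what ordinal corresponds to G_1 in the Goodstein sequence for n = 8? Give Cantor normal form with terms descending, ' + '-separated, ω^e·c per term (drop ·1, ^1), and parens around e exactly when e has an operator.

i=0: 8 = 2·3 + 2 (b=3); 3→4: 2·4 + 2 = 10; 10−1 = 9
i=1: 9 = 2·4 + 1 (b=4); 4→5: 2·5 + 1 = 11; 11−1 = 10

ω·2 + 1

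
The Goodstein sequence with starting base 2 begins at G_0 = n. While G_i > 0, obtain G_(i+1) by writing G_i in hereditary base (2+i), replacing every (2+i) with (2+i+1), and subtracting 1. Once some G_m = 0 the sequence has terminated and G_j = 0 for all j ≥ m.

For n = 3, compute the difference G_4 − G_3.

-1

(0) 3|_2 = 2 + 1 ↦ 3 + 1|_3 = 4 ⇒ 3
(1) 3|_3 = 3 ↦ 4|_4 = 4 ⇒ 3
(2) 3|_4 = 3 ↦ 3|_5 = 3 ⇒ 2
(3) 2|_5 = 2 ↦ 2|_6 = 2 ⇒ 1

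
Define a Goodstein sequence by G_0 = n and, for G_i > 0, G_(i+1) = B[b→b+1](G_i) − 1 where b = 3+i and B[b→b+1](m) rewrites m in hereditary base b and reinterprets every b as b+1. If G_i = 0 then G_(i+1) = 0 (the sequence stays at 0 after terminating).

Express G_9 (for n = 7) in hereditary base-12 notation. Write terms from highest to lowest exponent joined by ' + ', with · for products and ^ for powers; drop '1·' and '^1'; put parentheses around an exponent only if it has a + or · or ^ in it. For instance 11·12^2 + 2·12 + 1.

7 —HB3→ 2·3 + 1 —bump→ 2·4 + 1 = 9 —(−1)→ 8
8 —HB4→ 2·4 —bump→ 2·5 = 10 —(−1)→ 9
9 —HB5→ 5 + 4 —bump→ 6 + 4 = 10 —(−1)→ 9
9 —HB6→ 6 + 3 —bump→ 7 + 3 = 10 —(−1)→ 9
9 —HB7→ 7 + 2 —bump→ 8 + 2 = 10 —(−1)→ 9
9 —HB8→ 8 + 1 —bump→ 9 + 1 = 10 —(−1)→ 9
9 —HB9→ 9 —bump→ 10 = 10 —(−1)→ 9
9 —HB10→ 9 —bump→ 9 = 9 —(−1)→ 8
8 —HB11→ 8 —bump→ 8 = 8 —(−1)→ 7

7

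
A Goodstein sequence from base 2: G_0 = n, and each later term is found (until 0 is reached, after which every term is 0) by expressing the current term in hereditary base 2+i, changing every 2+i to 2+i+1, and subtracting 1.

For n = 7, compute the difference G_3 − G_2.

i=0: 7 = 2^2 + 2 + 1 (b=2); 2→3: 3^3 + 3 + 1 = 31; 31−1 = 30
i=1: 30 = 3^3 + 3 (b=3); 3→4: 4^4 + 4 = 260; 260−1 = 259
i=2: 259 = 4^4 + 3 (b=4); 4→5: 5^5 + 3 = 3128; 3128−1 = 3127

2868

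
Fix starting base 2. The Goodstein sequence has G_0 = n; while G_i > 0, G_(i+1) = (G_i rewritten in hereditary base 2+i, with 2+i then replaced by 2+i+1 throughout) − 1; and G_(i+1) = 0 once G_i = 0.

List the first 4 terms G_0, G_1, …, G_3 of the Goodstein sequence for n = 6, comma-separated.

6, 29, 257, 3125

base 2: 6 = 2^2 + 2; at 3: 3^3 + 3 = 30; next = 29
base 3: 29 = 3^3 + 2; at 4: 4^4 + 2 = 258; next = 257
base 4: 257 = 4^4 + 1; at 5: 5^5 + 1 = 3126; next = 3125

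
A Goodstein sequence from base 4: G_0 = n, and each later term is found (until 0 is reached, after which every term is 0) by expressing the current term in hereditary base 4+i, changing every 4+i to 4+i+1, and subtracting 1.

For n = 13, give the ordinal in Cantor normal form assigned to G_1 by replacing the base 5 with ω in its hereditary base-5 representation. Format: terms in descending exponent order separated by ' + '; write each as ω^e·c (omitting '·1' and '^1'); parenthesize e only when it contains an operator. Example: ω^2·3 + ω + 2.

ω·3

i=0: 13 = 3·4 + 1 (b=4); 4→5: 3·5 + 1 = 16; 16−1 = 15
i=1: 15 = 3·5 (b=5); 5→6: 3·6 = 18; 18−1 = 17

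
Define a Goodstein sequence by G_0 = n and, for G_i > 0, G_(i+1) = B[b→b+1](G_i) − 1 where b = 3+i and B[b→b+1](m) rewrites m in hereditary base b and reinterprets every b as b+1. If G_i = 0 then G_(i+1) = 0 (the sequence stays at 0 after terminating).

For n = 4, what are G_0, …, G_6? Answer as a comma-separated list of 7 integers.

4, 4, 4, 3, 2, 1, 0

step 0: 4 = 3 + 1; sub 4 for 3: 4 + 1; = 5; G_1 = 5−1 = 4
step 1: 4 = 4; sub 5 for 4: 5; = 5; G_2 = 5−1 = 4
step 2: 4 = 4; sub 6 for 5: 4; = 4; G_3 = 4−1 = 3
step 3: 3 = 3; sub 7 for 6: 3; = 3; G_4 = 3−1 = 2
step 4: 2 = 2; sub 8 for 7: 2; = 2; G_5 = 2−1 = 1
step 5: 1 = 1; sub 9 for 8: 1; = 1; G_6 = 1−1 = 0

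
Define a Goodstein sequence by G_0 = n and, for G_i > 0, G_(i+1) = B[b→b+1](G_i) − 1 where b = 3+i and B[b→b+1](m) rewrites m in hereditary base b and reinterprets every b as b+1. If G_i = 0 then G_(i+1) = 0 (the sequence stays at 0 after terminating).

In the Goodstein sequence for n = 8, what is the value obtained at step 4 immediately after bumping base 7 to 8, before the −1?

12

8 —HB3→ 2·3 + 2 —bump→ 2·4 + 2 = 10 —(−1)→ 9
9 —HB4→ 2·4 + 1 —bump→ 2·5 + 1 = 11 —(−1)→ 10
10 —HB5→ 2·5 —bump→ 2·6 = 12 —(−1)→ 11
11 —HB6→ 6 + 5 —bump→ 7 + 5 = 12 —(−1)→ 11
11 —HB7→ 7 + 4 —bump→ 8 + 4 = 12 —(−1)→ 11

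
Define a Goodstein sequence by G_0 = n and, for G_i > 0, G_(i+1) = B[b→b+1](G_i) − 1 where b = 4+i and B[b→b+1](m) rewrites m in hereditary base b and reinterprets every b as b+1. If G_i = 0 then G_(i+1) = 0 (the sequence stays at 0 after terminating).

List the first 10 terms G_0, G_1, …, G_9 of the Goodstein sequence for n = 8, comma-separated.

8, 9, 9, 9, 9, 9, 9, 8, 7, 6

G_0 = 8. HB_4(8) = 2·4. Bump = 10. G_1 = 9.
G_1 = 9. HB_5(9) = 5 + 4. Bump = 10. G_2 = 9.
G_2 = 9. HB_6(9) = 6 + 3. Bump = 10. G_3 = 9.
G_3 = 9. HB_7(9) = 7 + 2. Bump = 10. G_4 = 9.
G_4 = 9. HB_8(9) = 8 + 1. Bump = 10. G_5 = 9.
G_5 = 9. HB_9(9) = 9. Bump = 10. G_6 = 9.
G_6 = 9. HB_10(9) = 9. Bump = 9. G_7 = 8.
G_7 = 8. HB_11(8) = 8. Bump = 8. G_8 = 7.
G_8 = 7. HB_12(7) = 7. Bump = 7. G_9 = 6.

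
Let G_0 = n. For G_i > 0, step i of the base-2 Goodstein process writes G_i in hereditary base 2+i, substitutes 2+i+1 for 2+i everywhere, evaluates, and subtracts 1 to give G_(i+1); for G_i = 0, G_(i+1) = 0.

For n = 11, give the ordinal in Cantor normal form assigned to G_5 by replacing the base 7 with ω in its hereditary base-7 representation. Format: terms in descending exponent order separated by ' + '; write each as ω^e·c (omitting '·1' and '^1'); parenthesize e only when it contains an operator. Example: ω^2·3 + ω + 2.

ω^(ω + 1)

G_0 = 11. HB_2(11) = 2^(2 + 1) + 2 + 1. Bump = 85. G_1 = 84.
G_1 = 84. HB_3(84) = 3^(3 + 1) + 3. Bump = 1028. G_2 = 1027.
G_2 = 1027. HB_4(1027) = 4^(4 + 1) + 3. Bump = 15628. G_3 = 15627.
G_3 = 15627. HB_5(15627) = 5^(5 + 1) + 2. Bump = 279938. G_4 = 279937.
G_4 = 279937. HB_6(279937) = 6^(6 + 1) + 1. Bump = 5764802. G_5 = 5764801.
G_5 = 5764801. HB_7(5764801) = 7^(7 + 1). Bump = 134217728. G_6 = 134217727.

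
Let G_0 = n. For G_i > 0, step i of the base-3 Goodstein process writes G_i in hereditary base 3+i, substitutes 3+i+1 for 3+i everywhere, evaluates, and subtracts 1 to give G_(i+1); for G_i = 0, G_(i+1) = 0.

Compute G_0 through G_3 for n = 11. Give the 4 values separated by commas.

(0) 11|_3 = 3^2 + 2 ↦ 4^2 + 2|_4 = 18 ⇒ 17
(1) 17|_4 = 4^2 + 1 ↦ 5^2 + 1|_5 = 26 ⇒ 25
(2) 25|_5 = 5^2 ↦ 6^2|_6 = 36 ⇒ 35

11, 17, 25, 35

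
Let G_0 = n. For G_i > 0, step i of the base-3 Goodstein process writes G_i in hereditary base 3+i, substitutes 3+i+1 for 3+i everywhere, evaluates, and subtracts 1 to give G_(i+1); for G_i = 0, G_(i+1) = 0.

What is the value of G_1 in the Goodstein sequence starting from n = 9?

15

i=0: 9 = 3^2 (b=3); 3→4: 4^2 = 16; 16−1 = 15
i=1: 15 = 3·4 + 3 (b=4); 4→5: 3·5 + 3 = 18; 18−1 = 17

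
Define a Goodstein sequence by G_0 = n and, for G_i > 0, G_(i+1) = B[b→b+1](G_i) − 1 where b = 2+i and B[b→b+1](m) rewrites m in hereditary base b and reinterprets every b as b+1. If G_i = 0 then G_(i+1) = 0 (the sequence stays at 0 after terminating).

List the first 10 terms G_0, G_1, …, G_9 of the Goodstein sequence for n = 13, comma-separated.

(0) 13|_2 = 2^(2 + 1) + 2^2 + 1 ↦ 3^(3 + 1) + 3^3 + 1|_3 = 109 ⇒ 108
(1) 108|_3 = 3^(3 + 1) + 3^3 ↦ 4^(4 + 1) + 4^4|_4 = 1280 ⇒ 1279
(2) 1279|_4 = 4^(4 + 1) + 3·4^3 + 3·4^2 + 3·4 + 3 ↦ 5^(5 + 1) + 3·5^3 + 3·5^2 + 3·5 + 3|_5 = 16093 ⇒ 16092
(3) 16092|_5 = 5^(5 + 1) + 3·5^3 + 3·5^2 + 3·5 + 2 ↦ 6^(6 + 1) + 3·6^3 + 3·6^2 + 3·6 + 2|_6 = 280712 ⇒ 280711
(4) 280711|_6 = 6^(6 + 1) + 3·6^3 + 3·6^2 + 3·6 + 1 ↦ 7^(7 + 1) + 3·7^3 + 3·7^2 + 3·7 + 1|_7 = 5765999 ⇒ 5765998
(5) 5765998|_7 = 7^(7 + 1) + 3·7^3 + 3·7^2 + 3·7 ↦ 8^(8 + 1) + 3·8^3 + 3·8^2 + 3·8|_8 = 134219480 ⇒ 134219479
(6) 134219479|_8 = 8^(8 + 1) + 3·8^3 + 3·8^2 + 2·8 + 7 ↦ 9^(9 + 1) + 3·9^3 + 3·9^2 + 2·9 + 7|_9 = 3486786856 ⇒ 3486786855
(7) 3486786855|_9 = 9^(9 + 1) + 3·9^3 + 3·9^2 + 2·9 + 6 ↦ 10^(10 + 1) + 3·10^3 + 3·10^2 + 2·10 + 6|_10 = 100000003326 ⇒ 100000003325
(8) 100000003325|_10 = 10^(10 + 1) + 3·10^3 + 3·10^2 + 2·10 + 5 ↦ 11^(11 + 1) + 3·11^3 + 3·11^2 + 2·11 + 5|_11 = 3138428381104 ⇒ 3138428381103

13, 108, 1279, 16092, 280711, 5765998, 134219479, 3486786855, 100000003325, 3138428381103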